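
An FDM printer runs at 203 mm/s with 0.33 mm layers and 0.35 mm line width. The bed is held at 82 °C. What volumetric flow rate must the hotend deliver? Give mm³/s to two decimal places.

Bead cross-section = 0.33 × 0.35, so 0.1155 mm².
Volumetric flow = 203 × 0.1155 = 23.45 mm³/s.

23.45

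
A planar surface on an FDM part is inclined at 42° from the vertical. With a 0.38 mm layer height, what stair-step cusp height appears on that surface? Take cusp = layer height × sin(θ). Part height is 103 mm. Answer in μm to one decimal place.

254.3 μm

sin(42°) = 0.6691, so cusp = 0.38 × 0.6691 = 0.254258 mm → 254.3 μm.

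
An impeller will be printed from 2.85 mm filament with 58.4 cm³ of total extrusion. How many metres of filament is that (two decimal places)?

9.15 m

A = π r² = π × 1.425² = 6.3794 mm².
L = 58400 mm³ / 6.3794 mm² = 9154.47 mm, i.e. 9.15 m.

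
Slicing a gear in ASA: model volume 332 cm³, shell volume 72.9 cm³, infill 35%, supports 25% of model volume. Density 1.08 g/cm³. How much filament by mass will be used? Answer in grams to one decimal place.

266.3 g

Interior volume = 332 − 72.9 = 259.1 cm³.
Deposited infill: 0.35 × 259.1 → 90.685 cm³.
Support = 0.25 × 332 = 83 cm³.
Total printed volume: 72.9 + 90.685 + 83 → 246.585 cm³.
Mass: 246.585 × 1.08 → 266.3118 g.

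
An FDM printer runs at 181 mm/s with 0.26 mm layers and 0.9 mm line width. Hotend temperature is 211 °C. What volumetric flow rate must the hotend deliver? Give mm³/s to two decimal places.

42.35

Extrusion cross-section = 0.26 × 0.9 = 0.234 mm².
Volumetric flow = 181 × 0.234 = 42.35 mm³/s.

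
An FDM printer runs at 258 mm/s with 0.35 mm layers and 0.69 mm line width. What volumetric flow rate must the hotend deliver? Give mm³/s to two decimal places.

Bead cross-section = 0.35 × 0.69 = 0.2415 mm².
Q = v·A = 258 × 0.2415 = 62.31 mm³/s.

62.31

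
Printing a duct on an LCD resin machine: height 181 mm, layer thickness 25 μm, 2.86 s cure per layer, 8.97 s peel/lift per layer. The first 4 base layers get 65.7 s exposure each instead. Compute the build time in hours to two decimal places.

Number of layers: 181 / 0.025 → 7240 (rounded up).
Base layers = 4 × (65.7 + 8.97), so 298.68 s.
Regular layers = 7236 × (2.86 + 8.97) = 85601.88 s.
Total = 298.68 + 85601.88 = 85900.56 s = 23.86 hours.

23.86 hours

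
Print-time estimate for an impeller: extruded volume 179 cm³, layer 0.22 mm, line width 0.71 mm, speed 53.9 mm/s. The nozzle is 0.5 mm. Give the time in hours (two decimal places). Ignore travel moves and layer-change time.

Bead cross-section: 0.22 × 0.71 → 0.1562 mm².
Total extruded path = 179000/0.1562 = 1145966.7 mm.
Print-move time = 1145966.7 / 53.9 = 21261 s.
In the requested units: 21261 s = 5.91 hours.

5.91 hours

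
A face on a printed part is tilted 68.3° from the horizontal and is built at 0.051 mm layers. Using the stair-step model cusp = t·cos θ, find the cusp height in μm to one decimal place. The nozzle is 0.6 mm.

h_c = t·cos θ = 0.051 × 0.3697 = 0.018855 mm (18.9 μm).

18.9 μm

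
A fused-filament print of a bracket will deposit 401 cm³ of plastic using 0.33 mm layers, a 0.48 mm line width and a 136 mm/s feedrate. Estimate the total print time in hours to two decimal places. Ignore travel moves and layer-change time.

Bead cross-section = 0.33 × 0.48, so 0.1584 mm².
Total extruded path = 401000/0.1584 = 2531565.7 mm.
Print-move time = 2531565.7 / 136 = 18614.5 s.
18614.5 s = 5.17 hours.

5.17 hours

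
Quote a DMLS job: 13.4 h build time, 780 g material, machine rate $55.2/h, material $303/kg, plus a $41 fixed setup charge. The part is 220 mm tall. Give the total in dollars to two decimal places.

Machine-time cost = 55.2 × 13.4 = $739.68.
Feedstock cost = 303 × 780/1000 = $236.34.
Adding setup: 739.68 + 236.34 + 41 → $1017.02.

$1017.02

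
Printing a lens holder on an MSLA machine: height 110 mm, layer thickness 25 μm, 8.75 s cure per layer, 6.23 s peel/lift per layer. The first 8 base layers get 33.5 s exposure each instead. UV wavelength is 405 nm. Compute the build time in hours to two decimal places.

18.36 hours

Layer count = ceil(110 / 0.025) = 4400.
Base layers = 8 × (33.5 + 6.23) = 317.84 s.
Regular layers: 4392 × (8.75 + 6.23) → 65792.16 s.
Sum: 317.84 + 65792.16 = 66110 s → 18.36 hours.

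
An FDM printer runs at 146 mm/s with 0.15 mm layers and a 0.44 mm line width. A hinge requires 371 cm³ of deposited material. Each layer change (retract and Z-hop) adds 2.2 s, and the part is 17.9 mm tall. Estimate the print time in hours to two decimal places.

Extrusion cross-section = 0.15 × 0.44 = 0.066 mm².
Toolpath length = 371 cm³ / 0.066 mm² = 371000 / 0.066 = 5621212.1 mm.
Time extruding: 5621212.1 / 146 → 38501.5 s.
Layer count = ceil(17.9 / 0.15) = 120.
Non-print overhead: 120 × 2.2 → 264 s.
Altogether 38501.5 + 264 = 38765.5 s, i.e. 10.77 hours.

10.77 hours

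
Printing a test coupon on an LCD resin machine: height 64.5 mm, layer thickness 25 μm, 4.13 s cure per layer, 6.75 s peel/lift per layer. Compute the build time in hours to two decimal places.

7.80 hours

Number of layers: 64.5 / 0.025 → 2580 (rounded up).
Each layer takes = 4.13 + 6.75 = 10.88 s.
Build time: 2580 × 10.88 s = 28070.4 s, i.e. 7.80 hours.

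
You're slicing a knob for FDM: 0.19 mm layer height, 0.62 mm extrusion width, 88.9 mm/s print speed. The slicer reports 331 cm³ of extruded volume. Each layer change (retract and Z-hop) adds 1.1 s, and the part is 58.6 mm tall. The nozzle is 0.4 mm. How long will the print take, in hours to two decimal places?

8.87 hours

Line area: 0.19 × 0.62 → 0.1178 mm².
Toolpath length = 331 cm³ / 0.1178 mm² = 331000 / 0.1178 = 2809847.2 mm.
Extrusion time = 2809847.2 / 88.9 = 31606.8 s.
Layers = ⌈58.6/0.19⌉ = 309.
Z-hop total = 309 × 1.1 = 339.9 s.
Total = 31606.8 + 339.9 = 31946.7 s = 8.87 hours.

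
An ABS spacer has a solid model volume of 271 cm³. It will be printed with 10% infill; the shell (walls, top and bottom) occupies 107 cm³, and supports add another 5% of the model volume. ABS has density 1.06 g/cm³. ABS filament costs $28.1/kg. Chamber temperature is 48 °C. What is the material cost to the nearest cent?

$4.08

Interior volume = 271 − 107 = 164 cm³.
Infill volume = 0.10 × 164, so 16.4 cm³.
Support: 0.05 × 271 → 13.55 cm³.
Total extruded = 107 + 16.4 + 13.55, so 136.95 cm³.
Mass = 136.95 × 1.06 = 145.167 g.
At $28.1/kg: 145.167/1000 × 28.1 = $4.08.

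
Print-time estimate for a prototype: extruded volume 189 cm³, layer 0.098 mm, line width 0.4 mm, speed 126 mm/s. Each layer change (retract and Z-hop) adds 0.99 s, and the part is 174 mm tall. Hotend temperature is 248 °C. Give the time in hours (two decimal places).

11.12 hours

Bead cross-section: 0.098 × 0.4 → 0.0392 mm².
Toolpath length = 189 cm³ / 0.0392 mm² = 189000 / 0.0392 = 4821428.6 mm.
Time extruding = 4821428.6 / 126 = 38265.3 s.
Number of layers: 174 / 0.098 → 1776 (rounded up).
Z-hop total = 1776 × 0.99, so 1758.24 s.
Total = 38265.3 + 1758.24 = 40023.54 s = 11.12 hours.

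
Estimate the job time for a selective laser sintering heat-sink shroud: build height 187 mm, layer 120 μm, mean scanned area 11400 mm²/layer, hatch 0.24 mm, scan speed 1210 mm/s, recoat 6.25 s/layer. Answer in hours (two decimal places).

19.71 hours

Number of layers: 187 / 0.12 → 1559 (rounded up).
Per-layer scan distance = 11400 / 0.24, so 47500 mm.
Per-layer scan time = 47500 / 1210 = 39.2562 s.
Per-layer time: 39.2562 + 6.25 → 45.5062 s.
Build time = 1559 × 45.5062 = 70944.1658 s = 19.71 hours.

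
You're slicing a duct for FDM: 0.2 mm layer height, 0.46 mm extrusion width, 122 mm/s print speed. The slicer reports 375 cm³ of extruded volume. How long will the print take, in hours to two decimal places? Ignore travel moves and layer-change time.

Extrusion cross-section: 0.2 × 0.46 → 0.092 mm².
Path length: 375000 mm³ / 0.092 mm² → 4076087 mm.
Print-move time = 4076087 / 122 = 33410.5 s.
That's 33410.5 s → 9.28 hours.

9.28 hours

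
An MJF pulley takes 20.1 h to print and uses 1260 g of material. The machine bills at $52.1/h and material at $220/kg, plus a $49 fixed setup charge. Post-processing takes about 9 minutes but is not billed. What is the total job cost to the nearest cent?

Machine-time cost = 52.1 × 20.1 = $1047.21.
Material cost: 220 × 1260/1000 → $277.20.
Adding setup: 1047.21 + 277.20 + 49 → $1373.41.

$1373.41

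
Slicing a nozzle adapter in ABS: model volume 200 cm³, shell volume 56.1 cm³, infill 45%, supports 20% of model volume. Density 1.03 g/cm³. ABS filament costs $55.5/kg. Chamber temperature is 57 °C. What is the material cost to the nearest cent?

$9.20

Volume inside the shell = 200 − 56.1, so 143.9 cm³.
Infill volume = 0.45 × 143.9, so 64.755 cm³.
Support = 0.20 × 200, so 40 cm³.
Total extruded = 56.1 + 64.755 + 40 = 160.855 cm³.
Mass = 160.855 × 1.03 = 165.68065 g.
At $55.5/kg: 165.68065/1000 × 55.5 = $9.20.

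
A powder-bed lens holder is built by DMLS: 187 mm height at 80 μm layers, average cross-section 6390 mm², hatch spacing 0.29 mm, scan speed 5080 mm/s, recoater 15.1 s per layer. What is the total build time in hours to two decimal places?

Layer count = ceil(187 / 0.08) = 2338.
Scan path per layer: 6390 / 0.29 → 22034.5 mm.
Laser time per layer: 22034.5 / 5080 → 4.3375 s.
Layer cycle: 4.3375 + 15.1 → 19.4375 s.
Total: 2338 × 19.4375 s = 45444.875 s → 12.62 hours.

12.62 hours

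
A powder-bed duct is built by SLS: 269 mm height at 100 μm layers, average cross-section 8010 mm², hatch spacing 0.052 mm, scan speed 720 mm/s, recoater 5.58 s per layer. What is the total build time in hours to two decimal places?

Layer count = ceil(269 / 0.1) = 2690.
Per-layer scan distance: 8010 / 0.052 → 154038.5 mm.
Laser time per layer: 154038.5 / 720 → 213.9424 s.
Time per layer: 213.9424 + 5.58 → 219.5224 s.
2690 layers × 219.5224 s/layer = 590515.256 s, i.e. 164.03 hours.

164.03 hours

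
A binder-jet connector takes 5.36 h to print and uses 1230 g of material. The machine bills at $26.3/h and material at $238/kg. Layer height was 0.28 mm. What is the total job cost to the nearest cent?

$433.71

Machine-time cost = 26.3 × 5.36, so $140.968.
Feedstock cost = 238 × 1230/1000 = $292.74.
Job cost: 140.968 + 292.74 = 433.708 ≈ $433.71.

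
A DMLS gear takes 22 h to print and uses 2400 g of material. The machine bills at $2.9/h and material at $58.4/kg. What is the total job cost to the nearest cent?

Machine cost = 2.9 × 22 = $63.80.
Feedstock cost = 58.4 × 2400/1000, so $140.16.
Total = 63.80 + 140.16 = $203.96.

$203.96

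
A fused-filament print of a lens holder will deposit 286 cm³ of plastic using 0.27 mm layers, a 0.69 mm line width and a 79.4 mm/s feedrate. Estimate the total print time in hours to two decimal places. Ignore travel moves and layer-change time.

5.37 hours

Bead cross-section = 0.27 × 0.69 = 0.1863 mm².
Toolpath length = 286 cm³ / 0.1863 mm² = 286000 / 0.1863 = 1535158.3 mm.
Print-move time: 1535158.3 / 79.4 → 19334.5 s.
19334.5 s = 5.37 hours.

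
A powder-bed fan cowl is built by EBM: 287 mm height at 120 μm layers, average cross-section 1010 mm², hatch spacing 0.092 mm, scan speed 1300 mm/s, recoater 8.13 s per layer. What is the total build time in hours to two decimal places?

Layer count = ceil(287 / 0.12) = 2392.
Hatch length per layer = 1010 / 0.092, so 10978.3 mm.
Per-layer scan time = 10978.3 / 1300, so 8.4448 s.
Per-layer time: 8.4448 + 8.13 → 16.5748 s.
Build time = 2392 × 16.5748 = 39646.9216 s = 11.01 hours.

11.01 hours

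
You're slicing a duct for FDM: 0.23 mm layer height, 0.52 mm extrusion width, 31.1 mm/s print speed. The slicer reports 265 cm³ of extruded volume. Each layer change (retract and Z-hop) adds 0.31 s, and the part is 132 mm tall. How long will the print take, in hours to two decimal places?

Bead cross-section = 0.23 × 0.52 = 0.1196 mm².
Path length: 265000 mm³ / 0.1196 mm² → 2215719.1 mm.
Time extruding: 2215719.1 / 31.1 → 71245 s.
Number of layers: 132 / 0.23 → 574 (rounded up).
Z-hop total = 574 × 0.31 = 177.94 s.
Altogether 71245 + 177.94 = 71422.94 s, i.e. 19.84 hours.

19.84 hours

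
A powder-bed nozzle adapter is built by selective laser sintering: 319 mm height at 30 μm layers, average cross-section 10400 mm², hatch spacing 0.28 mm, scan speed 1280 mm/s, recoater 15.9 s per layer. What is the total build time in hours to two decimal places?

Layers = ⌈319/0.03⌉ = 10634.
Scan path per layer: 10400 / 0.28 → 37142.9 mm.
Per-layer scan time: 37142.9 / 1280 → 29.0179 s.
Layer cycle = 29.0179 + 15.9 = 44.9179 s.
Total: 10634 × 44.9179 s = 477656.9486 s → 132.68 hours.

132.68 hours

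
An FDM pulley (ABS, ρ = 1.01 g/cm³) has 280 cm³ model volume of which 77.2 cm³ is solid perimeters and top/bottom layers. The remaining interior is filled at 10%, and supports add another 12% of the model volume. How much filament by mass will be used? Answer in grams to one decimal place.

132.4 g

Infill region = 280 − 77.2 = 202.8 cm³.
Infill deposited: 0.10 × 202.8 → 20.28 cm³.
Support: 0.12 × 280 → 33.6 cm³.
Total printed volume = 77.2 + 20.28 + 33.6 = 131.08 cm³.
Mass = 131.08 × 1.01 = 132.3908 g.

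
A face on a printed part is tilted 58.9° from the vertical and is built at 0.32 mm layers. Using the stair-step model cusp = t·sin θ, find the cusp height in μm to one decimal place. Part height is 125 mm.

Cusp = layer height × sin(58.9°) = 0.32 × 0.8563 = 0.274016 mm = 274.0 μm.

274.0 μm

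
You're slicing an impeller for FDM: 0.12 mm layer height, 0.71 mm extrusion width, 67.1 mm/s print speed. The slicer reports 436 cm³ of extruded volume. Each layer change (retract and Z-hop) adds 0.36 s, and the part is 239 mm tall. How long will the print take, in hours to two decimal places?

Extrusion cross-section: 0.12 × 0.71 → 0.0852 mm².
Total extruded path = 436000/0.0852 = 5117370.9 mm.
Time extruding: 5117370.9 / 67.1 → 76264.8 s.
Layer count = ceil(239 / 0.12) = 1992.
Layer-change overhead = 1992 × 0.36, so 717.12 s.
Total = 76264.8 + 717.12 = 76981.92 s = 21.38 hours.

21.38 hours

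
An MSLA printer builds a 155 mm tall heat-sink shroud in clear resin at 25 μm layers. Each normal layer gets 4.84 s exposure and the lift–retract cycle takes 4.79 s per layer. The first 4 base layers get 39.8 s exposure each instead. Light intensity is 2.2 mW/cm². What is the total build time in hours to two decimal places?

16.62 hours

Layers = ⌈155/0.025⌉ = 6200.
Burn-in layers = 4 × (39.8 + 4.79), so 178.36 s.
Remaining layers: 6196 × (4.84 + 4.79) → 59667.48 s.
Sum: 178.36 + 59667.48 = 59845.84 s → 16.62 hours.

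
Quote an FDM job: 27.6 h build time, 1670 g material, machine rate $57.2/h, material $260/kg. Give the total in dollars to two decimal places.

Time charge: 57.2 × 27.6 → $1578.72.
Material cost = 260 × 1670/1000 = $434.20.
Job cost: 1578.72 + 434.20 = $2012.92.

$2012.92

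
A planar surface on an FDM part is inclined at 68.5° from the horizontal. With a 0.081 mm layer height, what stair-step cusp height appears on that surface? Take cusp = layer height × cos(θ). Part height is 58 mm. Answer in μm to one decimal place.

cos(68.5°) = 0.3665, so cusp = 0.081 × 0.3665 = 0.029687 mm → 29.7 μm.

29.7 μm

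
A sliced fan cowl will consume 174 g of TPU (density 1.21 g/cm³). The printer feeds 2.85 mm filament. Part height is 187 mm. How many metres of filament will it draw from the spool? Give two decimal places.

Volume = 174 g / 1.21 g·cm⁻³ = 143.8017 cm³ = 143801.7 mm³.
Filament cross-section = π × (2.85/2)² = 6.3794 mm².
Length = 143801.7 / 6.3794 = 22541.57 mm = 22.54 m.

22.54 m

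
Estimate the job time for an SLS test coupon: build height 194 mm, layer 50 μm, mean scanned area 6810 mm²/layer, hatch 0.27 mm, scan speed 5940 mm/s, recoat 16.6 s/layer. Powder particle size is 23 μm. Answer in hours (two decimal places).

22.47 hours

Number of layers: 194 / 0.05 → 3880 (rounded up).
Scan path per layer = 6810 / 0.27, so 25222.2 mm.
Scan time per layer = 25222.2 / 5940 = 4.2462 s.
Time per layer = 4.2462 + 16.6 = 20.8462 s.
3880 layers × 20.8462 s/layer = 80883.256 s, i.e. 22.47 hours.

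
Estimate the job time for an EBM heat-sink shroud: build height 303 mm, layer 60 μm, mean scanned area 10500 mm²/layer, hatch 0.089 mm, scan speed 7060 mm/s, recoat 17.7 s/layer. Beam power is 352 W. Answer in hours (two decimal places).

48.27 hours

Number of layers: 303 / 0.06 → 5050 (rounded up).
Hatch length per layer = 10500 / 0.089 = 117977.5 mm.
Scan time per layer: 117977.5 / 7060 → 16.7107 s.
Per-layer time: 16.7107 + 17.7 → 34.4107 s.
Build time = 5050 × 34.4107 = 173774.035 s = 48.27 hours.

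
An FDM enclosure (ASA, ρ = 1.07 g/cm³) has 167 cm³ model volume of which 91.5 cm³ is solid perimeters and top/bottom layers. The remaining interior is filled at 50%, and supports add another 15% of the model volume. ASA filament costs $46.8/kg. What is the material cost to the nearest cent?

$7.73

Interior volume: 167 − 91.5 → 75.5 cm³.
Deposited infill = 0.50 × 75.5, so 37.75 cm³.
Support = 0.15 × 167 = 25.05 cm³.
Total printed volume: 91.5 + 37.75 + 25.05 → 154.3 cm³.
Mass: 154.3 × 1.07 → 165.101 g.
At $46.8/kg: 165.101/1000 × 46.8 = $7.73.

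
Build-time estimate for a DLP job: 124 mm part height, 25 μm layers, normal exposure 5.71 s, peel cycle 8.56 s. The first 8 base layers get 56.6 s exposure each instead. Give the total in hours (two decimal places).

Layer count = ceil(124 / 0.025) = 4960.
Bottom layers = 8 × (56.6 + 8.56), so 521.28 s.
Normal layers = 4952 × (5.71 + 8.56), so 70665.04 s.
Sum: 521.28 + 70665.04 = 71186.32 s → 19.77 hours.

19.77 hours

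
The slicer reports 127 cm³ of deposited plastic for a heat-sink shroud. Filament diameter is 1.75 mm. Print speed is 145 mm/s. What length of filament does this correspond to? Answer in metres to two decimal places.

52.80 m

A = π r² = π × 0.875² = 2.4053 mm².
L = 127000 mm³ / 2.4053 mm² = 52800.07 mm, i.e. 52.80 m.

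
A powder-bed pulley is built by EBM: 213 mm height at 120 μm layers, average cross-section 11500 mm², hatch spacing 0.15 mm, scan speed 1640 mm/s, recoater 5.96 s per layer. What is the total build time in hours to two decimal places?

25.99 hours

Layers = ⌈213/0.12⌉ = 1775.
Scan path per layer: 11500 / 0.15 → 76666.7 mm.
Scan time per layer = 76666.7 / 1640, so 46.748 s.
Per-layer time: 46.748 + 5.96 → 52.708 s.
Total: 1775 × 52.708 s = 93556.7 s → 25.99 hours.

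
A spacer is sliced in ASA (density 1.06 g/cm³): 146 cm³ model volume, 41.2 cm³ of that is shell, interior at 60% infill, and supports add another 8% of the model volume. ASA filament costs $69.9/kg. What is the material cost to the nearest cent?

$8.58

Volume inside the shell = 146 − 41.2, so 104.8 cm³.
Infill volume = 0.60 × 104.8 = 62.88 cm³.
Support = 0.08 × 146 = 11.68 cm³.
Total extruded: 41.2 + 62.88 + 11.68 → 115.76 cm³.
Mass = 115.76 × 1.06, so 122.7056 g.
At $69.9/kg: 122.7056/1000 × 69.9 = $8.58.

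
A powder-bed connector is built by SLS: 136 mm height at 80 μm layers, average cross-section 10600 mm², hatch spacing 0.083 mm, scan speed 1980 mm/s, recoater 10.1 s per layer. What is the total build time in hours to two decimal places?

35.23 hours

Number of layers: 136 / 0.08 → 1700 (rounded up).
Hatch length per layer: 10600 / 0.083 → 127710.8 mm.
Per-layer scan time = 127710.8 / 1980 = 64.5004 s.
Per-layer time: 64.5004 + 10.1 → 74.6004 s.
Total: 1700 × 74.6004 s = 126820.68 s → 35.23 hours.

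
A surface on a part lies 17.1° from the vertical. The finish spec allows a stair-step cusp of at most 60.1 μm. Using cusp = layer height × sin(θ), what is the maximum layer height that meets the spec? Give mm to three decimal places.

sin(17.1°) = 0.2940; t_max = 0.0601/0.2940 = 0.204 mm.

0.204 mm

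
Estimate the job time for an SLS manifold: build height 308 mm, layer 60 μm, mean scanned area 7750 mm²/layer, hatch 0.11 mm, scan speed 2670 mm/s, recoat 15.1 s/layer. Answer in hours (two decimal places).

Number of layers: 308 / 0.06 → 5134 (rounded up).
Scan path per layer = 7750 / 0.11, so 70454.5 mm.
Per-layer scan time = 70454.5 / 2670, so 26.3875 s.
Layer cycle = 26.3875 + 15.1 = 41.4875 s.
5134 layers × 41.4875 s/layer = 212996.825 s, i.e. 59.17 hours.

59.17 hours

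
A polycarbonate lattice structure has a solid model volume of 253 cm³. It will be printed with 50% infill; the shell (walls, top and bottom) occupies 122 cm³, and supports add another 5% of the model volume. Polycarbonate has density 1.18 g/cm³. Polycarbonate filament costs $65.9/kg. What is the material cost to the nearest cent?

$15.56

Volume inside the shell = 253 − 122 = 131 cm³.
Infill volume = 0.50 × 131 = 65.5 cm³.
Support = 0.05 × 253, so 12.65 cm³.
Total extruded = 122 + 65.5 + 12.65 = 200.15 cm³.
Mass: 200.15 × 1.18 → 236.177 g.
Cost = 236.177 g / 1000 × $65.9/kg = $15.56.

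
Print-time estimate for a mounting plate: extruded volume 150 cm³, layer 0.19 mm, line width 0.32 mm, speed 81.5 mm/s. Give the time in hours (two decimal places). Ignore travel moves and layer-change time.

Extrusion cross-section: 0.19 × 0.32 → 0.0608 mm².
Path length: 150000 mm³ / 0.0608 mm² → 2467105.3 mm.
Print-move time = 2467105.3 / 81.5 = 30271.2 s.
30271.2 s = 8.41 hours.

8.41 hours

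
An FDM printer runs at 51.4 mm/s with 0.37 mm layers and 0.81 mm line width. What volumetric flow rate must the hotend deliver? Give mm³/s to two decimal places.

15.40

Extrusion cross-section = 0.37 × 0.81 = 0.2997 mm².
Volumetric flow = 51.4 × 0.2997 = 15.40 mm³/s.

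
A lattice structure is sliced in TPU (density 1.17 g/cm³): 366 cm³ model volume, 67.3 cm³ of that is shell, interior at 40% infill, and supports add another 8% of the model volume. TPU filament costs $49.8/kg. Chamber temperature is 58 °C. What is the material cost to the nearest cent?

$12.59

Infill region: 366 − 67.3 → 298.7 cm³.
Infill volume = 0.40 × 298.7, so 119.48 cm³.
Support = 0.08 × 366, so 29.28 cm³.
Total printed volume: 67.3 + 119.48 + 29.28 → 216.06 cm³.
Mass = 216.06 × 1.17, so 252.7902 g.
At $49.8/kg: 252.7902/1000 × 49.8 = $12.59.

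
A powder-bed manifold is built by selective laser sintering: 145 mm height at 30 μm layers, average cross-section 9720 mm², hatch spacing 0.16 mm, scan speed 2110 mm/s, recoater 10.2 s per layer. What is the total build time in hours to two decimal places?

Layer count = ceil(145 / 0.03) = 4834.
Per-layer scan distance = 9720 / 0.16, so 60750 mm.
Per-layer scan time = 60750 / 2110 = 28.7915 s.
Per-layer time: 28.7915 + 10.2 → 38.9915 s.
Build time = 4834 × 38.9915 = 188484.911 s = 52.36 hours.

52.36 hours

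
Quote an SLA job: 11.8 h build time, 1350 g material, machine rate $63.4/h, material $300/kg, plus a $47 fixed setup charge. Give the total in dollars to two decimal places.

Time charge: 63.4 × 11.8 → $748.12.
Material cost = 300 × 1350/1000, so $405.00.
Total = 748.12 + 405.00 + 47 = $1200.12.

$1200.12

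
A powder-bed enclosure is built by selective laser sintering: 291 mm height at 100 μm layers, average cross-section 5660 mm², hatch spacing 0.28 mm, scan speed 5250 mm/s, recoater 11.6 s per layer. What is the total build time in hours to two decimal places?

12.49 hours

Layers = ⌈291/0.1⌉ = 2910.
Hatch length per layer = 5660 / 0.28, so 20214.3 mm.
Per-layer scan time = 20214.3 / 5250, so 3.8503 s.
Layer cycle = 3.8503 + 11.6, so 15.4503 s.
Build time = 2910 × 15.4503 = 44960.373 s = 12.49 hours.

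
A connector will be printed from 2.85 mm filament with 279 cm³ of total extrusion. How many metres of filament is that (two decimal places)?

43.73 m

Filament cross-section = π × (2.85/2)² = 6.3794 mm².
L = 279000 mm³ / 6.3794 mm² = 43734.52 mm, i.e. 43.73 m.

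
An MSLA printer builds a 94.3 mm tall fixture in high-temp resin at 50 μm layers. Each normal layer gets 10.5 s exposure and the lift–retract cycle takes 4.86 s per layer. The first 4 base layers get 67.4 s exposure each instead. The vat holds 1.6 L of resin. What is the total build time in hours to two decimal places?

Layer count = ceil(94.3 / 0.05) = 1886.
Burn-in layers = 4 × (67.4 + 4.86), so 289.04 s.
Regular layers = 1882 × (10.5 + 4.86) = 28907.52 s.
Total = 289.04 + 28907.52 = 29196.56 s = 8.11 hours.

8.11 hours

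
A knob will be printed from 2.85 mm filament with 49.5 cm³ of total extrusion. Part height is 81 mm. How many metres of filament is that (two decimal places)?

7.76 m

Filament cross-section = π × (2.85/2)² = 6.3794 mm².
Length = 49.5 cm³ / 6.3794 mm² = 49500 / 6.3794 = 7759.35 mm = 7.76 m.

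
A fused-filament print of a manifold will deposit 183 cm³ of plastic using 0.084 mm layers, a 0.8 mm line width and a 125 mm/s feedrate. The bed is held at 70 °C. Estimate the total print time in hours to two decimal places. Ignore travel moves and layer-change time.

Extrusion cross-section: 0.084 × 0.8 → 0.0672 mm².
Path length: 183000 mm³ / 0.0672 mm² → 2723214.3 mm.
Time extruding: 2723214.3 / 125 → 21785.7 s.
In the requested units: 21785.7 s = 6.05 hours.

6.05 hours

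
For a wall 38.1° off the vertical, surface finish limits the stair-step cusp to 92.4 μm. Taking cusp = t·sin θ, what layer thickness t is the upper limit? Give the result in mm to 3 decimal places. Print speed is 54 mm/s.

sin(38.1°) = 0.6170; t_max = 0.0924/0.6170 = 0.150 mm.

0.150 mm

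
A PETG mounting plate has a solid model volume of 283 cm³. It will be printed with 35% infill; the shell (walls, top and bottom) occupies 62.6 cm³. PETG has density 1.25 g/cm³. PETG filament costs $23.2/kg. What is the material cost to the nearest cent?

$4.05

Interior volume: 283 − 62.6 → 220.4 cm³.
Infill volume = 0.35 × 220.4, so 77.14 cm³.
Deposited volume = 62.6 + 77.14, so 139.74 cm³.
Mass = 139.74 × 1.25, so 174.675 g.
Cost = 174.675 g / 1000 × $23.2/kg = $4.05.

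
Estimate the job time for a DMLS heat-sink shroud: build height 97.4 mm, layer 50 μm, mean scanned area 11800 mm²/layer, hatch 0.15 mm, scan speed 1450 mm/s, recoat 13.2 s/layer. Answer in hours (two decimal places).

Layer count = ceil(97.4 / 0.05) = 1948.
Hatch length per layer = 11800 / 0.15, so 78666.7 mm.
Laser time per layer = 78666.7 / 1450, so 54.2529 s.
Time per layer = 54.2529 + 13.2, so 67.4529 s.
Total: 1948 × 67.4529 s = 131398.2492 s → 36.50 hours.

36.50 hours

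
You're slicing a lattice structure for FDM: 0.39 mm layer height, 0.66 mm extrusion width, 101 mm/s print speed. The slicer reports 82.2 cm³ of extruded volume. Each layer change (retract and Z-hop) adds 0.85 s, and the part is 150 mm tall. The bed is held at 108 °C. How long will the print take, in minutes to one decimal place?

Line area: 0.39 × 0.66 → 0.2574 mm².
Toolpath length = 82.2 cm³ / 0.2574 mm² = 82200 / 0.2574 = 319347.3 mm.
Print-move time: 319347.3 / 101 → 3161.9 s.
Layers = ⌈150/0.39⌉ = 385.
Z-hop total = 385 × 0.85, so 327.25 s.
Total = 3161.9 + 327.25 = 3489.15 s = 58.2 minutes.

58.2 minutes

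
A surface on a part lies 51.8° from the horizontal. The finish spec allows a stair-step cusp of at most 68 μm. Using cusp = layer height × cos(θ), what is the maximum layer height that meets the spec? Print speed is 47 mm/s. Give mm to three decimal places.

0.110 mm

Layer height = cusp / cos(51.8°) = 0.068 / 0.6184 = 0.110 mm.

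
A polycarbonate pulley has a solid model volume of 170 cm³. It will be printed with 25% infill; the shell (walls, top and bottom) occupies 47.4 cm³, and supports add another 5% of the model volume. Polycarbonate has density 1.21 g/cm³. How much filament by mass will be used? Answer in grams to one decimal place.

104.7 g

Volume inside the shell: 170 − 47.4 → 122.6 cm³.
Infill volume: 0.25 × 122.6 → 30.65 cm³.
Support: 0.05 × 170 → 8.5 cm³.
Deposited volume: 47.4 + 30.65 + 8.5 → 86.55 cm³.
Mass = 86.55 × 1.21, so 104.7255 g.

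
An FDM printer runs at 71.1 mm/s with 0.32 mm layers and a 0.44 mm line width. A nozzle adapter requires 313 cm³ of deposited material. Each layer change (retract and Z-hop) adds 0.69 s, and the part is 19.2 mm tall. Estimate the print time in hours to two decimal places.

Extrusion cross-section = 0.32 × 0.44, so 0.1408 mm².
Toolpath length = 313 cm³ / 0.1408 mm² = 313000 / 0.1408 = 2223011.4 mm.
Extrusion time = 2223011.4 / 71.1 = 31266 s.
Layers = ⌈19.2/0.32⌉ = 60.
Non-print overhead: 60 × 0.69 → 41.4 s.
Total = 31266 + 41.4 = 31307.4 s = 8.70 hours.

8.70 hours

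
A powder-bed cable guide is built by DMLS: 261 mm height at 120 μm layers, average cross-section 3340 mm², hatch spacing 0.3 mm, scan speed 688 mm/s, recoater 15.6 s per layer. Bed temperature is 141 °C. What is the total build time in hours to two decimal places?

19.20 hours

Number of layers: 261 / 0.12 → 2175 (rounded up).
Per-layer scan distance = 3340 / 0.3 = 11133.3 mm.
Per-layer scan time = 11133.3 / 688 = 16.1821 s.
Per-layer time = 16.1821 + 15.6 = 31.7821 s.
2175 layers × 31.7821 s/layer = 69126.0675 s, i.e. 19.20 hours.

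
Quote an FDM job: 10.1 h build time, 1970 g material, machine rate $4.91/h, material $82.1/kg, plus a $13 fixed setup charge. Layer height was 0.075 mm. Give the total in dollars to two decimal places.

$224.33

Machine cost = 4.91 × 10.1, so $49.591.
Material cost: 82.1 × 1970/1000 → $161.737.
Total = 49.591 + 161.737 + 13 = 224.328 ≈ $224.33.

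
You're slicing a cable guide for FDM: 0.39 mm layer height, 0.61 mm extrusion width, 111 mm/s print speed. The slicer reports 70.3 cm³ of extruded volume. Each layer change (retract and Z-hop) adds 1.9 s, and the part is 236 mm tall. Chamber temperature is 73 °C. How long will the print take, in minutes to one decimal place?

63.6 minutes

Line area: 0.39 × 0.61 → 0.2379 mm².
Toolpath length = 70.3 cm³ / 0.2379 mm² = 70300 / 0.2379 = 295502.3 mm.
Extrusion time = 295502.3 / 111 = 2662.2 s.
Layer count = ceil(236 / 0.39) = 606.
Non-print overhead = 606 × 1.9, so 1151.4 s.
Total = 2662.2 + 1151.4 = 3813.6 s = 63.6 minutes.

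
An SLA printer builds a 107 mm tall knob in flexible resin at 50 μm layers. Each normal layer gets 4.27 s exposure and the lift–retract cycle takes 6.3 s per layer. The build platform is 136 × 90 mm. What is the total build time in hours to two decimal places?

Layers = ⌈107/0.05⌉ = 2140.
Cycle time = 4.27 + 6.3, so 10.57 s.
Build time: 2140 × 10.57 s = 22619.8 s, i.e. 6.28 hours.

6.28 hours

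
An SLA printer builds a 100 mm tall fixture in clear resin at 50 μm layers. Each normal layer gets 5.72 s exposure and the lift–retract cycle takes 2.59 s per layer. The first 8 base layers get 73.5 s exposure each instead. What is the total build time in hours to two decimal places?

4.77 hours

Layers = ⌈100/0.05⌉ = 2000.
Burn-in layers = 8 × (73.5 + 2.59) = 608.72 s.
Remaining layers: 1992 × (5.72 + 2.59) → 16553.52 s.
Sum: 608.72 + 16553.52 = 17162.24 s → 4.77 hours.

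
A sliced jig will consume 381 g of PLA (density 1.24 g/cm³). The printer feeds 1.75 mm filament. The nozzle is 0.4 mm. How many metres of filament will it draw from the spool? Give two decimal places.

127.74 m

Volume = 381 g / 1.24 g·cm⁻³ = 307.2581 cm³ = 307258.1 mm³.
A = π r² = π × 0.875² = 2.4053 mm².
Length = 307258.1 / 2.4053 = 127742.11 mm = 127.74 m.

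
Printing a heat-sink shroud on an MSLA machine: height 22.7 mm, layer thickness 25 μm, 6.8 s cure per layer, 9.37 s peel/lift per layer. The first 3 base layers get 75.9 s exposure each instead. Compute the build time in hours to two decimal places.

Layer count = ceil(22.7 / 0.025) = 908.
Base layers: 3 × (75.9 + 9.37) → 255.81 s.
Regular layers = 905 × (6.8 + 9.37), so 14633.85 s.
Total = 255.81 + 14633.85 = 14889.66 s = 4.14 hours.

4.14 hours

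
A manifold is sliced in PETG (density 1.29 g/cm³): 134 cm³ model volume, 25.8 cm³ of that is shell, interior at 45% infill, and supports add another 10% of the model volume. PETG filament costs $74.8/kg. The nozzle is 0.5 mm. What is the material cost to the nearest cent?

Interior volume: 134 − 25.8 → 108.2 cm³.
Infill volume: 0.45 × 108.2 → 48.69 cm³.
Support = 0.10 × 134 = 13.4 cm³.
Total printed volume = 25.8 + 48.69 + 13.4 = 87.89 cm³.
Mass: 87.89 × 1.29 → 113.3781 g.
At $74.8/kg: 113.3781/1000 × 74.8 = $8.48.

$8.48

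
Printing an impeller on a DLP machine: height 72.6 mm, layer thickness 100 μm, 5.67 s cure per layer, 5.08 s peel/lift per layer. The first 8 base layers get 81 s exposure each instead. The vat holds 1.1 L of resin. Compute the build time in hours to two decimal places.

Number of layers: 72.6 / 0.1 → 726 (rounded up).
Bottom layers: 8 × (81 + 5.08) → 688.64 s.
Normal layers = 718 × (5.67 + 5.08) = 7718.5 s.
Total = 688.64 + 7718.5 = 8407.14 s = 2.34 hours.

2.34 hours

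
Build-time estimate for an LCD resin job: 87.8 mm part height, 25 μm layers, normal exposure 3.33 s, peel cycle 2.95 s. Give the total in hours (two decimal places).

Layer count = ceil(87.8 / 0.025) = 3512.
Per-layer time = 3.33 + 2.95 = 6.28 s.
Build time: 3512 × 6.28 s = 22055.36 s, i.e. 6.13 hours.

6.13 hours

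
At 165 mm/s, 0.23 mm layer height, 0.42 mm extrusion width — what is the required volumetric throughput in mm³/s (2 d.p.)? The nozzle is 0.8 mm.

15.94

Bead cross-section = 0.23 × 0.42 = 0.0966 mm².
Volumetric flow = 165 × 0.0966 = 15.94 mm³/s.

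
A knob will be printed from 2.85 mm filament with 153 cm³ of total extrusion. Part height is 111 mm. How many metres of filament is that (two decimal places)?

23.98 m

Cross-section of 2.85 mm filament: π·(2.85/2)² = 6.3794 mm².
Length = 153 cm³ / 6.3794 mm² = 153000 / 6.3794 = 23983.45 mm = 23.98 m.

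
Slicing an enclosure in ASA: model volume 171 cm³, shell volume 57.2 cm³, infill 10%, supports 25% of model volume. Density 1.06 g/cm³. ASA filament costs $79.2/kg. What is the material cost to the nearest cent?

Infill region = 171 − 57.2 = 113.8 cm³.
Infill deposited: 0.10 × 113.8 → 11.38 cm³.
Support = 0.25 × 171, so 42.75 cm³.
Total extruded: 57.2 + 11.38 + 42.75 → 111.33 cm³.
Mass = 111.33 × 1.06 = 118.0098 g.
At $79.2/kg: 118.0098/1000 × 79.2 = $9.35.

$9.35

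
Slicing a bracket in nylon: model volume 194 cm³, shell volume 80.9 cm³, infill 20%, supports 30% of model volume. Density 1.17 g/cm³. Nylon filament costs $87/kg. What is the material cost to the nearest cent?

$16.46

Volume inside the shell = 194 − 80.9 = 113.1 cm³.
Infill deposited = 0.20 × 113.1, so 22.62 cm³.
Support: 0.30 × 194 → 58.2 cm³.
Deposited volume = 80.9 + 22.62 + 58.2 = 161.72 cm³.
Mass = 161.72 × 1.17, so 189.2124 g.
Cost = 189.2124 g / 1000 × $87/kg = $16.46.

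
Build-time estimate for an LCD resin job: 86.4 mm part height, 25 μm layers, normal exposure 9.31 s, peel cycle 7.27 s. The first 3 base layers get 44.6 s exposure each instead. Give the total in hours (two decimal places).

Layer count = ceil(86.4 / 0.025) = 3456.
Burn-in layers: 3 × (44.6 + 7.27) → 155.61 s.
Regular layers = 3453 × (9.31 + 7.27), so 57250.74 s.
Total = 155.61 + 57250.74 = 57406.35 s = 15.95 hours.

15.95 hours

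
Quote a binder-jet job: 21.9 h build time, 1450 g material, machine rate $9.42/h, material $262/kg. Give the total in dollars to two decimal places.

Time charge: 9.42 × 21.9 → $206.298.
Material charge = 262 × 1450/1000 = $379.90.
Total = 206.298 + 379.90 = 586.198 ≈ $586.20.

$586.20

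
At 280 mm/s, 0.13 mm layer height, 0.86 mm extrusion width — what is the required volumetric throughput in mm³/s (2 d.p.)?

31.30

A: 0.13 × 0.86 → 0.1118 mm².
Volumetric flow = 280 × 0.1118 = 31.30 mm³/s.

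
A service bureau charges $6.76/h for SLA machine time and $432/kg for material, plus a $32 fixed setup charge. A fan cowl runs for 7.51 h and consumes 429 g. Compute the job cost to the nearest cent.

Machine-time cost = 6.76 × 7.51, so $50.7676.
Material charge = 432 × 429/1000 = $185.328.
Adding setup: 50.7676 + 185.328 + 32 → 268.0956 ≈ $268.10.

$268.10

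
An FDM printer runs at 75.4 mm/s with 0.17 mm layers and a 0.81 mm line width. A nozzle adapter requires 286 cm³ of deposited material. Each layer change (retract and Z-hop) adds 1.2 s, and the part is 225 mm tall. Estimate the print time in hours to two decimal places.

Extrusion cross-section = 0.17 × 0.81 = 0.1377 mm².
Toolpath length = 286 cm³ / 0.1377 mm² = 286000 / 0.1377 = 2076978.9 mm.
Time extruding = 2076978.9 / 75.4, so 27546.1 s.
Layer count = ceil(225 / 0.17) = 1324.
Z-hop total = 1324 × 1.2 = 1588.8 s.
Total = 27546.1 + 1588.8 = 29134.9 s = 8.09 hours.

8.09 hours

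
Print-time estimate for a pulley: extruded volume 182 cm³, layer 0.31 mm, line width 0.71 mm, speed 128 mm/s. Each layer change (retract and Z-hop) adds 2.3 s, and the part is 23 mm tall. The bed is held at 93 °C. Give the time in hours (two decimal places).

Extrusion cross-section: 0.31 × 0.71 → 0.2201 mm².
Path length: 182000 mm³ / 0.2201 mm² → 826896.9 mm.
Time extruding: 826896.9 / 128 → 6460.1 s.
Number of layers: 23 / 0.31 → 75 (rounded up).
Z-hop total: 75 × 2.3 → 172.5 s.
Altogether 6460.1 + 172.5 = 6632.6 s, i.e. 1.84 hours.

1.84 hours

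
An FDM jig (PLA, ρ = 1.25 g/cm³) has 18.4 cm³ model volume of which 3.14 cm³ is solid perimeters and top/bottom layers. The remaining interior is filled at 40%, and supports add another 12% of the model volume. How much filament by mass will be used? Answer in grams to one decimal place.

14.3 g

Volume inside the shell = 18.4 − 3.14, so 15.26 cm³.
Deposited infill = 0.40 × 15.26 = 6.104 cm³.
Support = 0.12 × 18.4, so 2.208 cm³.
Deposited volume = 3.14 + 6.104 + 2.208, so 11.452 cm³.
Mass = 11.452 × 1.25 = 14.315 g.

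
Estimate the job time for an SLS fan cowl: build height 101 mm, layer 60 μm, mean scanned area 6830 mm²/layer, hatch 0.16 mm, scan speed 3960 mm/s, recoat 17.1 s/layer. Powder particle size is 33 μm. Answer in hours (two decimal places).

13.04 hours

Layers = ⌈101/0.06⌉ = 1684.
Scan path per layer = 6830 / 0.16 = 42687.5 mm.
Scan time per layer: 42687.5 / 3960 → 10.7797 s.
Layer cycle: 10.7797 + 17.1 → 27.8797 s.
Total: 1684 × 27.8797 s = 46949.4148 s → 13.04 hours.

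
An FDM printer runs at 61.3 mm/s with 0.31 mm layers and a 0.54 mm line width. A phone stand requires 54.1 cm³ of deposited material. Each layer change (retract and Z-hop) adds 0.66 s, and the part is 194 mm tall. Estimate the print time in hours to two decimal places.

1.58 hours

Line area = 0.31 × 0.54 = 0.1674 mm².
Path length: 54100 mm³ / 0.1674 mm² → 323178 mm.
Print-move time: 323178 / 61.3 → 5272.1 s.
Number of layers: 194 / 0.31 → 626 (rounded up).
Layer-change overhead: 626 × 0.66 → 413.16 s.
Altogether 5272.1 + 413.16 = 5685.26 s, i.e. 1.58 hours.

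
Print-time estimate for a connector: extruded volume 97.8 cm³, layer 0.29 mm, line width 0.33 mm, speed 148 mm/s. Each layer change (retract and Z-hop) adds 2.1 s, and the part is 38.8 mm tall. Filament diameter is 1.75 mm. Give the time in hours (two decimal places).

Line area: 0.29 × 0.33 → 0.0957 mm².
Toolpath length = 97.8 cm³ / 0.0957 mm² = 97800 / 0.0957 = 1021943.6 mm.
Print-move time = 1021943.6 / 148, so 6905 s.
Layers = ⌈38.8/0.29⌉ = 134.
Layer-change overhead: 134 × 2.1 → 281.4 s.
Altogether 6905 + 281.4 = 7186.4 s, i.e. 2.00 hours.

2.00 hours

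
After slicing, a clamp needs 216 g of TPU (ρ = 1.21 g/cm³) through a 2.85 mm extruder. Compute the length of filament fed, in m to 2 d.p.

27.98 m

Volume = 216 g / 1.21 g·cm⁻³ = 178.5124 cm³ = 178512.4 mm³.
Cross-section of 2.85 mm filament: π·(2.85/2)² = 6.3794 mm².
L = V/A = 178512.4/6.3794 = 27982.63 mm → 27.98 m.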